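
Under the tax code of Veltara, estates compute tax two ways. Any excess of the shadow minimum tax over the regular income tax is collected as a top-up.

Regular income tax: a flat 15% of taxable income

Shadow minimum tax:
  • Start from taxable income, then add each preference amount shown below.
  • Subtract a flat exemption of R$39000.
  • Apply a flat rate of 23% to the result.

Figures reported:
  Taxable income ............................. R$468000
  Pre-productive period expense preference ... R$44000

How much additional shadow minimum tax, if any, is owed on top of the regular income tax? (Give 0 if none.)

Regular income tax:
  R$468000 × 15% = R$70200

Shadow minimum tax:
  Adjusted income: R$468000 + R$44000 = R$512000
  Less exemption R$39000 → base R$473000
  R$473000 × 23% = R$108790

Excess of shadow minimum tax over regular income tax: R$108790 − R$70200 = R$38590.

R$38590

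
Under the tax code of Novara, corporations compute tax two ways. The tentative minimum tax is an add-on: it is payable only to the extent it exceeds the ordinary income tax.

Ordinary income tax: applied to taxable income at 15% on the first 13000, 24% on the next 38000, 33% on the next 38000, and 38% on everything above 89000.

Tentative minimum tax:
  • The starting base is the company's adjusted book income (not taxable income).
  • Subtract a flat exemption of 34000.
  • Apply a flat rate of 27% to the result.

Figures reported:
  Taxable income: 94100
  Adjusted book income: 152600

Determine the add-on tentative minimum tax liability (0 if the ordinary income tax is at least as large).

6474

Ordinary income tax:
  13000 × 15% = 1950
  38000 × 24% = 9120
  38000 × 33% = 12540
  5100 × 38% = 1938
  → 25548

Tentative minimum tax:
  Base (adjusted book income): 152600
  Less exemption 34000 → base 118600
  118600 × 27% = 32022

Excess of tentative minimum tax over ordinary income tax: 32022 − 25548 = 6474.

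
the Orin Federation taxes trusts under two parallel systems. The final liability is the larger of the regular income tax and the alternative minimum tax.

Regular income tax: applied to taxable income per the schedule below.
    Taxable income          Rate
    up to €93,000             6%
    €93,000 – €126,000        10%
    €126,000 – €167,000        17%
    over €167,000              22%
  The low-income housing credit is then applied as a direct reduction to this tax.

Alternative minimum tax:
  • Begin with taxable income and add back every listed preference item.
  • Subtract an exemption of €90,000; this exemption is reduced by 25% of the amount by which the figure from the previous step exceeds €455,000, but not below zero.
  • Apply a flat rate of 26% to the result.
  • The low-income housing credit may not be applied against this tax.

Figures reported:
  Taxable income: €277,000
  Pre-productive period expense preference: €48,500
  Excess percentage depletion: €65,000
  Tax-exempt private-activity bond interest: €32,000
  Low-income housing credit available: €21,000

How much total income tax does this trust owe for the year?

Alternative minimum tax:
  Adjusted income: €277,000 + €48,500 + €65,000 + €32,000 = €422,500
  Exemption: €422,500 ≤ €455,000, so full €90,000 applies
  Base: €422,500 − €90,000 = €332,500
  €332,500 × 26% = €86,450

Regular income tax:
  €93,000 × 6% = €5,580
  €33,000 × 10% = €3,300
  €41,000 × 17% = €6,970
  €110,000 × 22% = €24,200
  → €40,050
  Less low-income housing credit €21,000 → €19,050

€86,450 > €19,050, so the alternative minimum tax is the binding amount.

€86,450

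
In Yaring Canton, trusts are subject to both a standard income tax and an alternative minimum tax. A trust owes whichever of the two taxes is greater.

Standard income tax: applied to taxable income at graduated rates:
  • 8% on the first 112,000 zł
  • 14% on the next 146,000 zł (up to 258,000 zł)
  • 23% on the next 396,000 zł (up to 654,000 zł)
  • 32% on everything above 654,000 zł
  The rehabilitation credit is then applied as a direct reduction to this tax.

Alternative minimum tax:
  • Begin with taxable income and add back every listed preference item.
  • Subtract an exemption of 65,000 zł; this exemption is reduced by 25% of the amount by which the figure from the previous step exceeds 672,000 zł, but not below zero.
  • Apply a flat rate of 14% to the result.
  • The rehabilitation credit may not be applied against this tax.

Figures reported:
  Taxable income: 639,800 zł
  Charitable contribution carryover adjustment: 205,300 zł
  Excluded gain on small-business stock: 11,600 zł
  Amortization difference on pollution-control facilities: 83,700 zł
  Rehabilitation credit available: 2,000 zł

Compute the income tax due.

Standard income tax:
  112,000 zł × 8% = 8,960 zł
  146,000 zł × 14% = 20,440 zł
  381,800 zł × 23% = 87,814 zł
  → 117,214 zł
  Less rehabilitation credit 2,000 zł → 115,214 zł

Alternative minimum tax:
  Adjusted income: 639,800 zł + 205,300 zł + 11,600 zł + 83,700 zł = 940,400 zł
  Exemption: 25% × (940,400 zł − 672,000 zł) = 67,100 zł ≥ 65,000 zł, so the exemption is fully phased out
  Base: 940,400 zł − 0 zł = 940,400 zł
  940,400 zł × 14% = 131,656 zł

131,656 zł > 115,214 zł, so the alternative minimum tax is the binding amount.

131,656 zł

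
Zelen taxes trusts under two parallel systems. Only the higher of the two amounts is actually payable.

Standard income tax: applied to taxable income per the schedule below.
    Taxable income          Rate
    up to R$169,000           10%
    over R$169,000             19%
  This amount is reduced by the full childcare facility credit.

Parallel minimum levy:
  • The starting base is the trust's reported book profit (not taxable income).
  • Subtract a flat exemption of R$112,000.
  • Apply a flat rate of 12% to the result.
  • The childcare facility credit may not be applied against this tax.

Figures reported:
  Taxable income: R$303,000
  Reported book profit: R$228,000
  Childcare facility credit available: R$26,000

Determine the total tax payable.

Standard income tax:
  R$169,000 × 10% = R$16,900
  R$134,000 × 19% = R$25,460
  → R$42,360
  Less childcare facility credit R$26,000 → R$16,360

Parallel minimum levy:
  Base (reported book profit): R$228,000
  Less exemption R$112,000 → base R$116,000
  R$116,000 × 12% = R$13,920

R$16,360 > R$13,920, so the standard income tax governs.

R$16,360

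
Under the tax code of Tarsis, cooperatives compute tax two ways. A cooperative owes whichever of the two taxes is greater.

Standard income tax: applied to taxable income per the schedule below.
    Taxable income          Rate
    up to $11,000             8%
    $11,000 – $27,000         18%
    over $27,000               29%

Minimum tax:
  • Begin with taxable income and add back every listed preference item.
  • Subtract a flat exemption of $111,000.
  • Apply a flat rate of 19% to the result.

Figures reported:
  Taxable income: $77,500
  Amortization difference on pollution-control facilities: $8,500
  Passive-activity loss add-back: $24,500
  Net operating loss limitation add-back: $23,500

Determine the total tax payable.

Minimum tax:
  Adjusted income: $77,500 + $8,500 + $24,500 + $23,500 = $134,000
  Less exemption $111,000 → base $23,000
  $23,000 × 19% = $4,370

Standard income tax:
  $11,000 × 8% = $880
  $16,000 × 18% = $2,880
  $50,500 × 29% = $14,645
  → $18,405

$18,405 > $4,370, so the standard income tax governs.

$18,405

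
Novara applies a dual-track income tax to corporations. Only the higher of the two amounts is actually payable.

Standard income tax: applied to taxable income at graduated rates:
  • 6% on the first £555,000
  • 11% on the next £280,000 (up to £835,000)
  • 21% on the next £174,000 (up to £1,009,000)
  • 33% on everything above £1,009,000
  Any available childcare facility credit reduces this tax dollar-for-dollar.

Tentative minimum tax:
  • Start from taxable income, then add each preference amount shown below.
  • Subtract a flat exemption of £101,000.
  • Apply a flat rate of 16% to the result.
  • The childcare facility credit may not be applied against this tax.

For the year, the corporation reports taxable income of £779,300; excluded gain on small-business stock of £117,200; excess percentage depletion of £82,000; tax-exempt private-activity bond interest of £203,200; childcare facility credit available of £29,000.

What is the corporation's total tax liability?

Standard income tax:
  £555,000 × 6% = £33,300
  £224,300 × 11% = £24,673
  → £57,973
  Less childcare facility credit £29,000 → £28,973

Tentative minimum tax:
  Adjusted income: £779,300 + £117,200 + £82,000 + £203,200 = £1,181,700
  Less exemption £101,000 → base £1,080,700
  £1,080,700 × 16% = £172,912

£172,912 > £28,973, so the tentative minimum tax is the binding amount.

£172,912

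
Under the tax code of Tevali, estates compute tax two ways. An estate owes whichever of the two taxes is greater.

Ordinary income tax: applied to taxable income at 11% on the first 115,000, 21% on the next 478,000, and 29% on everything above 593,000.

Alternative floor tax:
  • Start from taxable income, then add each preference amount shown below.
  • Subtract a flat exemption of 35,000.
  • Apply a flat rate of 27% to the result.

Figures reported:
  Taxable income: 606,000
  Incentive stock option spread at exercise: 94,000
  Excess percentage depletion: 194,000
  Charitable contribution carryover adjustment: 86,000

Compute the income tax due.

Alternative floor tax:
  Adjusted income: 606,000 + 94,000 + 194,000 + 86,000 = 980,000
  Less exemption 35,000 → base 945,000
  945,000 × 27% = 255,150

Ordinary income tax:
  115,000 × 11% = 12,650
  478,000 × 21% = 100,380
  13,000 × 29% = 3,770
  → 116,800

255,150 > 116,800, so the alternative floor tax is the binding amount.

255,150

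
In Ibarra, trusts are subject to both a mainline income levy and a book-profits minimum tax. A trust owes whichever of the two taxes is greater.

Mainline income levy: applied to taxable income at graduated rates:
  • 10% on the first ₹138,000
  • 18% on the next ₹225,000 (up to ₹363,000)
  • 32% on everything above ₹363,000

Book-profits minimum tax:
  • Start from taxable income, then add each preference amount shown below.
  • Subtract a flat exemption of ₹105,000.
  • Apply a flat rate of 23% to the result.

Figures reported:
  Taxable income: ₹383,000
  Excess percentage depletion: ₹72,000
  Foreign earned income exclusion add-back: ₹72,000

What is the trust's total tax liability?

₹97,060

Mainline income levy:
  ₹138,000 × 10% = ₹13,800
  ₹225,000 × 18% = ₹40,500
  ₹20,000 × 32% = ₹6,400
  → ₹60,700

Book-profits minimum tax:
  Adjusted income: ₹383,000 + ₹72,000 + ₹72,000 = ₹527,000
  Less exemption ₹105,000 → base ₹422,000
  ₹422,000 × 23% = ₹97,060

₹97,060 > ₹60,700, so the book-profits minimum tax is the binding amount.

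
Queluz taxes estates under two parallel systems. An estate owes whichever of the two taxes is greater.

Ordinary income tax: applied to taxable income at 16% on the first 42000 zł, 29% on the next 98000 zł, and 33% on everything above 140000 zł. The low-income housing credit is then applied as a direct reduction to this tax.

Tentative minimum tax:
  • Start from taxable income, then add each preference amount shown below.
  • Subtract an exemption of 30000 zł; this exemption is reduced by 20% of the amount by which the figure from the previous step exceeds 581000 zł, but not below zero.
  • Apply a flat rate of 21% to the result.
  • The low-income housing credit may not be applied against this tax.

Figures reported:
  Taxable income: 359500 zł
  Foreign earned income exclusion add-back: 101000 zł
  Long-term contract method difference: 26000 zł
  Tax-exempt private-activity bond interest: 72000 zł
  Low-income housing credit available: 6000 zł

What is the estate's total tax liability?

Tentative minimum tax:
  Adjusted income: 359500 zł + 101000 zł + 26000 zł + 72000 zł = 558500 zł
  Exemption: 558500 zł ≤ 581000 zł, so full 30000 zł applies
  Base: 558500 zł − 30000 zł = 528500 zł
  528500 zł × 21% = 110985 zł

Ordinary income tax:
  42000 zł × 16% = 6720 zł
  98000 zł × 29% = 28420 zł
  219500 zł × 33% = 72435 zł
  → 107575 zł
  Less low-income housing credit 6000 zł → 101575 zł

110985 zł > 101575 zł, so the tentative minimum tax is the binding amount.

110985 zł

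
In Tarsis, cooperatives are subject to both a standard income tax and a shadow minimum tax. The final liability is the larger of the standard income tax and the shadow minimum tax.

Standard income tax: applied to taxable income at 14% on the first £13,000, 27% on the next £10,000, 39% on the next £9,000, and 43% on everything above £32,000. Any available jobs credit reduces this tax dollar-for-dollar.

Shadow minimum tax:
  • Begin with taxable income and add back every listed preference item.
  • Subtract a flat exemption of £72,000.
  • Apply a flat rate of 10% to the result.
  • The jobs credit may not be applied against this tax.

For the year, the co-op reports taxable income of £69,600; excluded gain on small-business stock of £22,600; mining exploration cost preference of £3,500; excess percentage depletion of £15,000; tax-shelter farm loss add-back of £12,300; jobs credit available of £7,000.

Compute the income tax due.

£17,198

Standard income tax:
  £13,000 × 14% = £1,820
  £10,000 × 27% = £2,700
  £9,000 × 39% = £3,510
  £37,600 × 43% = £16,168
  → £24,198
  Less jobs credit £7,000 → £17,198

Shadow minimum tax:
  Adjusted income: £69,600 + £22,600 + £3,500 + £15,000 + £12,300 = £123,000
  Less exemption £72,000 → base £51,000
  £51,000 × 10% = £5,100

£17,198 > £5,100, so the standard income tax governs.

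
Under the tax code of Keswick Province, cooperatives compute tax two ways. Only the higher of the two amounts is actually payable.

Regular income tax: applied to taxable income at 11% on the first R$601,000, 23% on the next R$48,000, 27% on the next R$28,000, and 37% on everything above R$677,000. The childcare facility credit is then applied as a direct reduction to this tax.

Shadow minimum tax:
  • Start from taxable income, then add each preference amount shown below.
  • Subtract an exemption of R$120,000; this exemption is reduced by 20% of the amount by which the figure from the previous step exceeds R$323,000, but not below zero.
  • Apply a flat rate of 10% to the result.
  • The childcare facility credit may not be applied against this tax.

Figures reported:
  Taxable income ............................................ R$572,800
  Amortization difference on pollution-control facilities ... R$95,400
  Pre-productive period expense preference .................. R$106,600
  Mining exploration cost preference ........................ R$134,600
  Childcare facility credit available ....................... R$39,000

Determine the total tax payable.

Regular income tax:
  R$572,800 × 11% = R$63,008
  Less childcare facility credit R$39,000 → R$24,008

Shadow minimum tax:
  Adjusted income: R$572,800 + R$95,400 + R$106,600 + R$134,600 = R$909,400
  Exemption: R$120,000 − 20% × (R$909,400 − R$323,000) = R$120,000 − R$117,280 = R$2,720
  Base: R$909,400 − R$2,720 = R$906,680
  R$906,680 × 10% = R$90,668

R$90,668 > R$24,008, so the shadow minimum tax is the binding amount.

R$90,668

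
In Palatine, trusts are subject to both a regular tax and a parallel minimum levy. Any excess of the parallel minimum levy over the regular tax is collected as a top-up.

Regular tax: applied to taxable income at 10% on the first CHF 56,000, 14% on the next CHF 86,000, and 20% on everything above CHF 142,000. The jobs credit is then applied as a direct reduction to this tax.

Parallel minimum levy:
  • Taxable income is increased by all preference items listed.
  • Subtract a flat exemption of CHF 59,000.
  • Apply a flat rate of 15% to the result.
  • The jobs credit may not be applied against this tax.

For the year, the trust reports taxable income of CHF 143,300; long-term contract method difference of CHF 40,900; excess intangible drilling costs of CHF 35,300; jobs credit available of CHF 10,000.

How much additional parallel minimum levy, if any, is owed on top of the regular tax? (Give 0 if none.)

Regular tax:
  CHF 56,000 × 10% = CHF 5,600
  CHF 86,000 × 14% = CHF 12,040
  CHF 1,300 × 20% = CHF 260
  → CHF 17,900
  Less jobs credit CHF 10,000 → CHF 7,900

Parallel minimum levy:
  Adjusted income: CHF 143,300 + CHF 40,900 + CHF 35,300 = CHF 219,500
  Less exemption CHF 59,000 → base CHF 160,500
  CHF 160,500 × 15% = CHF 24,075

Excess of parallel minimum levy over regular tax: CHF 24,075 − CHF 7,900 = CHF 16,175.

CHF 16,175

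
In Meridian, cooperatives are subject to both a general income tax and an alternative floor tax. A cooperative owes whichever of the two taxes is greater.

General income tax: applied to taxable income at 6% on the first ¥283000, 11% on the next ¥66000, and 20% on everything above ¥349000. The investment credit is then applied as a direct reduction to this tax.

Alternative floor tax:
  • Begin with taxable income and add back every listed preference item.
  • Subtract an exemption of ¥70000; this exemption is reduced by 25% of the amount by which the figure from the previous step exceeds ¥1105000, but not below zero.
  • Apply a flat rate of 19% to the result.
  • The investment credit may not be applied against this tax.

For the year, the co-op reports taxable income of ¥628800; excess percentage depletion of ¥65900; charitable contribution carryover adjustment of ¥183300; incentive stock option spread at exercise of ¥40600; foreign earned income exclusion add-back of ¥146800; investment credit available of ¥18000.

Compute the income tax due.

¥189126

Alternative floor tax:
  Adjusted income: ¥628800 + ¥65900 + ¥183300 + ¥40600 + ¥146800 = ¥1065400
  Exemption: ¥1065400 ≤ ¥1105000, so full ¥70000 applies
  Base: ¥1065400 − ¥70000 = ¥995400
  ¥995400 × 19% = ¥189126

General income tax:
  ¥283000 × 6% = ¥16980
  ¥66000 × 11% = ¥7260
  ¥279800 × 20% = ¥55960
  → ¥80200
  Less investment credit ¥18000 → ¥62200

¥189126 > ¥62200, so the alternative floor tax is the binding amount.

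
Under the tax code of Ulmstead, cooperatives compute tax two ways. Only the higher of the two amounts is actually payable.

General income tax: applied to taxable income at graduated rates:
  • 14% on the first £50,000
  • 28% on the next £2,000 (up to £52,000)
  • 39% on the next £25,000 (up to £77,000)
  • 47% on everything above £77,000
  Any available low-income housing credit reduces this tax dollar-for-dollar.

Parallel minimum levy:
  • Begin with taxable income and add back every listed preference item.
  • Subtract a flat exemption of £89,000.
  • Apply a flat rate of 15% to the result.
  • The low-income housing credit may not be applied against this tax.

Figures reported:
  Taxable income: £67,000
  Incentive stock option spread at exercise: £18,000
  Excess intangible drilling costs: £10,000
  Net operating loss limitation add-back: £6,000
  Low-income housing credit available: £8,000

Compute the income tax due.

£5,410

Parallel minimum levy:
  Adjusted income: £67,000 + £18,000 + £10,000 + £6,000 = £101,000
  Less exemption £89,000 → base £12,000
  £12,000 × 15% = £1,800

General income tax:
  £50,000 × 14% = £7,000
  £2,000 × 28% = £560
  £15,000 × 39% = £5,850
  → £13,410
  Less low-income housing credit £8,000 → £5,410

£5,410 > £1,800, so the general income tax governs.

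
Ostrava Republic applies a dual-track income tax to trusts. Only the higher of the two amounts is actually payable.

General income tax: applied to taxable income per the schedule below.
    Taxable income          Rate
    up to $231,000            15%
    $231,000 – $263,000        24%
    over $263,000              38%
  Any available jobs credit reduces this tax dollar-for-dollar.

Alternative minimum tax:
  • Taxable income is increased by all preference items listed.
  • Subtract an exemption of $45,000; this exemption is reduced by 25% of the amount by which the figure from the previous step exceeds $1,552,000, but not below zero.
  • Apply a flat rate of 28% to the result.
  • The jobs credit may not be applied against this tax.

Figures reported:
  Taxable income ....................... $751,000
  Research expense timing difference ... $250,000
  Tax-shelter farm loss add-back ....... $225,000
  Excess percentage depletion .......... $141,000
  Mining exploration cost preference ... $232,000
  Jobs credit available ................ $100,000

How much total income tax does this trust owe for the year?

$438,410

General income tax:
  $231,000 × 15% = $34,650
  $32,000 × 24% = $7,680
  $488,000 × 38% = $185,440
  → $227,770
  Less jobs credit $100,000 → $127,770

Alternative minimum tax:
  Adjusted income: $751,000 + $250,000 + $225,000 + $141,000 + $232,000 = $1,599,000
  Exemption: $45,000 − 25% × ($1,599,000 − $1,552,000) = $45,000 − $11,750 = $33,250
  Base: $1,599,000 − $33,250 = $1,565,750
  $1,565,750 × 28% = $438,410

$438,410 > $127,770, so the alternative minimum tax is the binding amount.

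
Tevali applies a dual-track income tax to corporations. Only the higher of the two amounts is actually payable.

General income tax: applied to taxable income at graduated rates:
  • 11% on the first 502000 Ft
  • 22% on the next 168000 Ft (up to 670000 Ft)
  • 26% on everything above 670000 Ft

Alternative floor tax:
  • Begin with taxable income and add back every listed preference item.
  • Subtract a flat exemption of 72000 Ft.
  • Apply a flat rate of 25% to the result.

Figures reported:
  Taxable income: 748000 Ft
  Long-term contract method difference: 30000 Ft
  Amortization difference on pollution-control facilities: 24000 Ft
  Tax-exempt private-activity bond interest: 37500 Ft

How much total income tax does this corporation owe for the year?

191875 Ft

Alternative floor tax:
  Adjusted income: 748000 Ft + 30000 Ft + 24000 Ft + 37500 Ft = 839500 Ft
  Less exemption 72000 Ft → base 767500 Ft
  767500 Ft × 25% = 191875 Ft

General income tax:
  502000 Ft × 11% = 55220 Ft
  168000 Ft × 22% = 36960 Ft
  78000 Ft × 26% = 20280 Ft
  → 112460 Ft

191875 Ft > 112460 Ft, so the alternative floor tax is the binding amount.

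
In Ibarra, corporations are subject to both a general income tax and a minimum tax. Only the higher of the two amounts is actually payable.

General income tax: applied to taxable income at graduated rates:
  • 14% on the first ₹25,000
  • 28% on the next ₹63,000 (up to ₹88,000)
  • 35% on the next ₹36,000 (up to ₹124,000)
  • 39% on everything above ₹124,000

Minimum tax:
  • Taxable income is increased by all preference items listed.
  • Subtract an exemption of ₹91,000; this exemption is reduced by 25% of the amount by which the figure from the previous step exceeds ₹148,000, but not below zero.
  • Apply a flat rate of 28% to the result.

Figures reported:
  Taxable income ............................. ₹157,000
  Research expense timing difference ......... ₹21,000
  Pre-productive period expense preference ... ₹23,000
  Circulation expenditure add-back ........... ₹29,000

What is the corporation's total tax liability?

₹46,610

General income tax:
  ₹25,000 × 14% = ₹3,500
  ₹63,000 × 28% = ₹17,640
  ₹36,000 × 35% = ₹12,600
  ₹33,000 × 39% = ₹12,870
  → ₹46,610

Minimum tax:
  Adjusted income: ₹157,000 + ₹21,000 + ₹23,000 + ₹29,000 = ₹230,000
  Exemption: ₹91,000 − 25% × (₹230,000 − ₹148,000) = ₹91,000 − ₹20,500 = ₹70,500
  Base: ₹230,000 − ₹70,500 = ₹159,500
  ₹159,500 × 28% = ₹44,660

₹46,610 > ₹44,660, so the general income tax governs.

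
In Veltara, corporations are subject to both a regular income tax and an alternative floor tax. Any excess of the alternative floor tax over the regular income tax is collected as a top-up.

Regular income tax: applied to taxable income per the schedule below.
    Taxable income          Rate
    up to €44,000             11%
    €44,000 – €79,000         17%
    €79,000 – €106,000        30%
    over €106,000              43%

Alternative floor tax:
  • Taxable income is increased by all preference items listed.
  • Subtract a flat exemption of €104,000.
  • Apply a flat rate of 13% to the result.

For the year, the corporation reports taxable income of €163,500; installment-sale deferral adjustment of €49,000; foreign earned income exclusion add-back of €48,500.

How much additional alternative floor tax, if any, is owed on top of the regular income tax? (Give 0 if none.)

Alternative floor tax:
  Adjusted income: €163,500 + €49,000 + €48,500 = €261,000
  Less exemption €104,000 → base €157,000
  €157,000 × 13% = €20,410

Regular income tax:
  €44,000 × 11% = €4,840
  €35,000 × 17% = €5,950
  €27,000 × 30% = €8,100
  €57,500 × 43% = €24,725
  → €43,615

€20,410 ≤ €43,615, so no add-on is due.

€0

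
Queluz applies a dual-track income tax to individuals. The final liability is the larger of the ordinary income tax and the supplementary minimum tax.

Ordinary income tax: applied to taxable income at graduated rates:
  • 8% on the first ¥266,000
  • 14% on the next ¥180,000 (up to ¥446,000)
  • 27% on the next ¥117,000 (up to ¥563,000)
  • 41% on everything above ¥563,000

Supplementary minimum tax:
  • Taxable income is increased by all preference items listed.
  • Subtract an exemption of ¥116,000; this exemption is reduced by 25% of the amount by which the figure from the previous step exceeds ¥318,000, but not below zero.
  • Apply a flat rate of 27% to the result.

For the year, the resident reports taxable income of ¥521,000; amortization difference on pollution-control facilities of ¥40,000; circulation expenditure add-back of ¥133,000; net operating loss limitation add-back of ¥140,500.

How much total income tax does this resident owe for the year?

¥225,315

Supplementary minimum tax:
  Adjusted income: ¥521,000 + ¥40,000 + ¥133,000 + ¥140,500 = ¥834,500
  Exemption: 25% × (¥834,500 − ¥318,000) = ¥129,125 ≥ ¥116,000, so the exemption is fully phased out
  Base: ¥834,500 − ¥0 = ¥834,500
  ¥834,500 × 27% = ¥225,315

Ordinary income tax:
  ¥266,000 × 8% = ¥21,280
  ¥180,000 × 14% = ¥25,200
  ¥75,000 × 27% = ¥20,250
  → ¥66,730

¥225,315 > ¥66,730, so the supplementary minimum tax is the binding amount.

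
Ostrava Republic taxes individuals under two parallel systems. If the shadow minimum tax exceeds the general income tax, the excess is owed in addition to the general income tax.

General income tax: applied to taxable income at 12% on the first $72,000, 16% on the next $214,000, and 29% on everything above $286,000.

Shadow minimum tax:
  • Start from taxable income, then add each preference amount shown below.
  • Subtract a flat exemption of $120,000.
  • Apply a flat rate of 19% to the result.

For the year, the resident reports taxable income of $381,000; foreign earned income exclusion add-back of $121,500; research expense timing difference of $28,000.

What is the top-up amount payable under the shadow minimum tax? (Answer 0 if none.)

$7,565

Shadow minimum tax:
  Adjusted income: $381,000 + $121,500 + $28,000 = $530,500
  Less exemption $120,000 → base $410,500
  $410,500 × 19% = $77,995

General income tax:
  $72,000 × 12% = $8,640
  $214,000 × 16% = $34,240
  $95,000 × 29% = $27,550
  → $70,430

Excess of shadow minimum tax over general income tax: $77,995 − $70,430 = $7,565.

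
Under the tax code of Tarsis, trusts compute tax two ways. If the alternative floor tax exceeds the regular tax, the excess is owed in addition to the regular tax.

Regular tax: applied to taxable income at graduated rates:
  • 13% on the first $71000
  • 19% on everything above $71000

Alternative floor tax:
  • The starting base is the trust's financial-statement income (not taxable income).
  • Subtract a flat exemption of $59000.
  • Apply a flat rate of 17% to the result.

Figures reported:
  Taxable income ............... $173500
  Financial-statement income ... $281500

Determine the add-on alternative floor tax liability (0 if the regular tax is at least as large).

Alternative floor tax:
  Base (financial-statement income): $281500
  Less exemption $59000 → base $222500
  $222500 × 17% = $37825

Regular tax:
  $71000 × 13% = $9230
  $102500 × 19% = $19475
  → $28705

Excess of alternative floor tax over regular tax: $37825 − $28705 = $9120.

$9120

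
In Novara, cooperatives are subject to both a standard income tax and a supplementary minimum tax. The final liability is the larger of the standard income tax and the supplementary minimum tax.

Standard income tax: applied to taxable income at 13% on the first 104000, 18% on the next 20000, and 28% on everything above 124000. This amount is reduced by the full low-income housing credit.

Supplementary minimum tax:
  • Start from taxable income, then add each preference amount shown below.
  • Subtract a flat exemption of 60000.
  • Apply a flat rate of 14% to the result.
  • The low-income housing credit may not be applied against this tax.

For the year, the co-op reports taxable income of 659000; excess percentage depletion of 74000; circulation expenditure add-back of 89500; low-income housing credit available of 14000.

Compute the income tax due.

152920

Standard income tax:
  104000 × 13% = 13520
  20000 × 18% = 3600
  535000 × 28% = 149800
  → 166920
  Less low-income housing credit 14000 → 152920

Supplementary minimum tax:
  Adjusted income: 659000 + 74000 + 89500 = 822500
  Less exemption 60000 → base 762500
  762500 × 14% = 106750

152920 > 106750, so the standard income tax governs.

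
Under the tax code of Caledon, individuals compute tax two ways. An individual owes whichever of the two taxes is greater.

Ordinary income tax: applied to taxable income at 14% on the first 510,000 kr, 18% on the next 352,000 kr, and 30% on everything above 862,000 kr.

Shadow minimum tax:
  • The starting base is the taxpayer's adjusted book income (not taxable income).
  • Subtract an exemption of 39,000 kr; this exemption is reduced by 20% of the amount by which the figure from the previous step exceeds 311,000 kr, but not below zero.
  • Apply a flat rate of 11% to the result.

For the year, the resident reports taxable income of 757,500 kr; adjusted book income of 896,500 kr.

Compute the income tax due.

115,950 kr

Ordinary income tax:
  510,000 kr × 14% = 71,400 kr
  247,500 kr × 18% = 44,550 kr
  → 115,950 kr

Shadow minimum tax:
  Base (adjusted book income): 896,500 kr
  Exemption: 20% × (896,500 kr − 311,000 kr) = 117,100 kr ≥ 39,000 kr, so the exemption is fully phased out
  Base: 896,500 kr − 0 kr = 896,500 kr
  896,500 kr × 11% = 98,615 kr

115,950 kr > 98,615 kr, so the ordinary income tax governs.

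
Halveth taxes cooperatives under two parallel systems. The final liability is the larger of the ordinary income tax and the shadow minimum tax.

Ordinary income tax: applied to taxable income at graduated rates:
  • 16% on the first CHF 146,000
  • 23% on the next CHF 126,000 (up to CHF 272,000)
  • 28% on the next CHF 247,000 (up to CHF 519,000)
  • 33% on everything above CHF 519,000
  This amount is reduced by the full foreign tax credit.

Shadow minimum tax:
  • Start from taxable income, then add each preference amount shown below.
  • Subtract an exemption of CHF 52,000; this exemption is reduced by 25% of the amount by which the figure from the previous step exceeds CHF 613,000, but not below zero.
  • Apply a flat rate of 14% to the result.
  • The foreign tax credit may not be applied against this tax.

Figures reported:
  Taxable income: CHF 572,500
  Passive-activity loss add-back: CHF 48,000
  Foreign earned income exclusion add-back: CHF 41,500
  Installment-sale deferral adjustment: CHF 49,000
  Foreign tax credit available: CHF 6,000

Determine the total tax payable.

Shadow minimum tax:
  Adjusted income: CHF 572,500 + CHF 48,000 + CHF 41,500 + CHF 49,000 = CHF 711,000
  Exemption: CHF 52,000 − 25% × (CHF 711,000 − CHF 613,000) = CHF 52,000 − CHF 24,500 = CHF 27,500
  Base: CHF 711,000 − CHF 27,500 = CHF 683,500
  CHF 683,500 × 14% = CHF 95,690

Ordinary income tax:
  CHF 146,000 × 16% = CHF 23,360
  CHF 126,000 × 23% = CHF 28,980
  CHF 247,000 × 28% = CHF 69,160
  CHF 53,500 × 33% = CHF 17,655
  → CHF 139,155
  Less foreign tax credit CHF 6,000 → CHF 133,155

CHF 133,155 > CHF 95,690, so the ordinary income tax governs.

CHF 133,155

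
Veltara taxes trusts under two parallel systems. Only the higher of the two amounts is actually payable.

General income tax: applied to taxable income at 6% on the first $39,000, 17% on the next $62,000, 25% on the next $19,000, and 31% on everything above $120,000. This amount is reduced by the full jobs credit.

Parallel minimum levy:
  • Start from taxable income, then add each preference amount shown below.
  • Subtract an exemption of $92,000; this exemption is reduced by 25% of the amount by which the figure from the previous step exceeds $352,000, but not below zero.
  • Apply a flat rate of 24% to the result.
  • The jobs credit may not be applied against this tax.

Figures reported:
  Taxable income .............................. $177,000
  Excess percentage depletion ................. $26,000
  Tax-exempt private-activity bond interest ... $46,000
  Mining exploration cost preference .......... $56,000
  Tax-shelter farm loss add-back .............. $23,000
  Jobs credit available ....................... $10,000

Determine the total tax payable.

$56,640

Parallel minimum levy:
  Adjusted income: $177,000 + $26,000 + $46,000 + $56,000 + $23,000 = $328,000
  Exemption: $328,000 ≤ $352,000, so full $92,000 applies
  Base: $328,000 − $92,000 = $236,000
  $236,000 × 24% = $56,640

General income tax:
  $39,000 × 6% = $2,340
  $62,000 × 17% = $10,540
  $19,000 × 25% = $4,750
  $57,000 × 31% = $17,670
  → $35,300
  Less jobs credit $10,000 → $25,300

$56,640 > $25,300, so the parallel minimum levy is the binding amount.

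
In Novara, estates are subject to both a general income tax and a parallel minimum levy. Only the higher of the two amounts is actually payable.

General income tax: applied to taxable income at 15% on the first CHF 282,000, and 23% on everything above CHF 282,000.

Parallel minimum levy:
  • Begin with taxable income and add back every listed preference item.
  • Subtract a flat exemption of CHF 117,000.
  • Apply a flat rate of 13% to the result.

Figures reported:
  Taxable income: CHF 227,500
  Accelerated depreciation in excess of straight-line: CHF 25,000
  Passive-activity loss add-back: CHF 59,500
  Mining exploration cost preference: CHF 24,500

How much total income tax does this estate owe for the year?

Parallel minimum levy:
  Adjusted income: CHF 227,500 + CHF 25,000 + CHF 59,500 + CHF 24,500 = CHF 336,500
  Less exemption CHF 117,000 → base CHF 219,500
  CHF 219,500 × 13% = CHF 28,535

General income tax:
  CHF 227,500 × 15% = CHF 34,125

CHF 34,125 > CHF 28,535, so the general income tax governs.

CHF 34,125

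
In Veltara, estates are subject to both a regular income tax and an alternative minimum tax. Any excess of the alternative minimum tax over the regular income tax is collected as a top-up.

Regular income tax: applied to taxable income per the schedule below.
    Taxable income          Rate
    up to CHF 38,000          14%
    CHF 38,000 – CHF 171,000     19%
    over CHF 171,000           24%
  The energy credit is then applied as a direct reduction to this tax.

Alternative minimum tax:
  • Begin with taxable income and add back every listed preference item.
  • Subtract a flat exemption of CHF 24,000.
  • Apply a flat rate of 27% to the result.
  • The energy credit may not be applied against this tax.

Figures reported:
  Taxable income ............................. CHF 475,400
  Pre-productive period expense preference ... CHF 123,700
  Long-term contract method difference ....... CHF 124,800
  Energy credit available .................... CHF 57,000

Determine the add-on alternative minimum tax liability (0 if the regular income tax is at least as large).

CHF 142,327

Alternative minimum tax:
  Adjusted income: CHF 475,400 + CHF 123,700 + CHF 124,800 = CHF 723,900
  Less exemption CHF 24,000 → base CHF 699,900
  CHF 699,900 × 27% = CHF 188,973

Regular income tax:
  CHF 38,000 × 14% = CHF 5,320
  CHF 133,000 × 19% = CHF 25,270
  CHF 304,400 × 24% = CHF 73,056
  → CHF 103,646
  Less energy credit CHF 57,000 → CHF 46,646

Excess of alternative minimum tax over regular income tax: CHF 188,973 − CHF 46,646 = CHF 142,327.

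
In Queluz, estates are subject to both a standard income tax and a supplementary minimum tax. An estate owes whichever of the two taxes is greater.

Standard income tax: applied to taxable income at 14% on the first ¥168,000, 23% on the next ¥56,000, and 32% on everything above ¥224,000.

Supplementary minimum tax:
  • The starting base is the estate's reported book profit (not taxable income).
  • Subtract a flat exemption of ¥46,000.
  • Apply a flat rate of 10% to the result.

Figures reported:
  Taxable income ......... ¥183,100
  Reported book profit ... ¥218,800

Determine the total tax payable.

Standard income tax:
  ¥168,000 × 14% = ¥23,520
  ¥15,100 × 23% = ¥3,473
  → ¥26,993

Supplementary minimum tax:
  Base (reported book profit): ¥218,800
  Less exemption ¥46,000 → base ¥172,800
  ¥172,800 × 10% = ¥17,280

¥26,993 > ¥17,280, so the standard income tax governs.

¥26,993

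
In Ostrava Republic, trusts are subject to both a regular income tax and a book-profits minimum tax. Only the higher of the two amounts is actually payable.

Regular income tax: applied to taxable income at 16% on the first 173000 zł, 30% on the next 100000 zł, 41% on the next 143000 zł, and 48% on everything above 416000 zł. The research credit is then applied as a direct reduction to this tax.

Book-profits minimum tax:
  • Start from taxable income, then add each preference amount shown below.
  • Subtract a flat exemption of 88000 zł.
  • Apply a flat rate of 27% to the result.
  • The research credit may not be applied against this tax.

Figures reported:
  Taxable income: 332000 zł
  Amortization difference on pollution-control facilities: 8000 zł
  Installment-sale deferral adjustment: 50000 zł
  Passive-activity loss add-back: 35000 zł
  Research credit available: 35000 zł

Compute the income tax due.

Regular income tax:
  173000 zł × 16% = 27680 zł
  100000 zł × 30% = 30000 zł
  59000 zł × 41% = 24190 zł
  → 81870 zł
  Less research credit 35000 zł → 46870 zł

Book-profits minimum tax:
  Adjusted income: 332000 zł + 8000 zł + 50000 zł + 35000 zł = 425000 zł
  Less exemption 88000 zł → base 337000 zł
  337000 zł × 27% = 90990 zł

90990 zł > 46870 zł, so the book-profits minimum tax is the binding amount.

90990 zł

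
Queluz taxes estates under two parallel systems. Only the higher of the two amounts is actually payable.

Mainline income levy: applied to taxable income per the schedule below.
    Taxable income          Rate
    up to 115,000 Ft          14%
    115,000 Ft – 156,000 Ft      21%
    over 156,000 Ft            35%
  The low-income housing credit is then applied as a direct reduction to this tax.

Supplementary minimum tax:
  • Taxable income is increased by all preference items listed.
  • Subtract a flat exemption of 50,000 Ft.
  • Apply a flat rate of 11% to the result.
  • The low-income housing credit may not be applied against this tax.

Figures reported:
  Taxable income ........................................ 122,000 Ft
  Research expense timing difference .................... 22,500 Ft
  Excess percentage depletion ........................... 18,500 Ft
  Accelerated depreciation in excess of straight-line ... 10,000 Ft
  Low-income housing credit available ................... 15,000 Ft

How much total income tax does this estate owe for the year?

Supplementary minimum tax:
  Adjusted income: 122,000 Ft + 22,500 Ft + 18,500 Ft + 10,000 Ft = 173,000 Ft
  Less exemption 50,000 Ft → base 123,000 Ft
  123,000 Ft × 11% = 13,530 Ft

Mainline income levy:
  115,000 Ft × 14% = 16,100 Ft
  7,000 Ft × 21% = 1,470 Ft
  → 17,570 Ft
  Less low-income housing credit 15,000 Ft → 2,570 Ft

13,530 Ft > 2,570 Ft, so the supplementary minimum tax is the binding amount.

13,530 Ft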